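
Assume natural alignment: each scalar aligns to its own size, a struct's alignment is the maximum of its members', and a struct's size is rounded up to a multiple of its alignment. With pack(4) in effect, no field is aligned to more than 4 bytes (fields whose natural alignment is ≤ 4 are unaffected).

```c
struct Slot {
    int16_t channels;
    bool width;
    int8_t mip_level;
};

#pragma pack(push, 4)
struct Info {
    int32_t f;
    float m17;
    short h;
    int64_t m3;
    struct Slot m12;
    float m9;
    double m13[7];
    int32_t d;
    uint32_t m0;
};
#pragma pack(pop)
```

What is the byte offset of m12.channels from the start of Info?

20

Slot: @0: channels [2B, align 2] → 2; @2: width [1B, align 1] → 3; @3: mip_level [1B, align 1] → 4; size 4, align 2
@0: f [4B, align 4] → 4
@4: m17 [4B, align 4] → 8
@8: h [2B, align 2] → 10
+2 pad (align 4)
@12: m3 [8B, align 4] → 20
@20: m12 [4B, align 2] → 24
within Slot: channels at 0
20 + 0 = 20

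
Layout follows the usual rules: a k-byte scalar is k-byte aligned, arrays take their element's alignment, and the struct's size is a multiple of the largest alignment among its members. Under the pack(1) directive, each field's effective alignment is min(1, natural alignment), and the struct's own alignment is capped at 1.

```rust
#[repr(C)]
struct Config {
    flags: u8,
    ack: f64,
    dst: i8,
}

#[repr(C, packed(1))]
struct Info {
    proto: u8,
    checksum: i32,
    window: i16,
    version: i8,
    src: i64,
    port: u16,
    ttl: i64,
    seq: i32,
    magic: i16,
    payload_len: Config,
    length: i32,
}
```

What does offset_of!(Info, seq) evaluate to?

Config: 0..1  flags  (1B, 1-aligned); 1..8  -- padding (7B); 8..16  ack  (8B, 8-aligned); 16..17  dst  (1B, 1-aligned); 17..24  -- tail padding (7B); sizeof = 24, alignof = 8
0..1  proto  (1B, 1-aligned)
1..5  checksum  (4B, 1-aligned)
5..7  window  (2B, 1-aligned)
7..8  version  (1B, 1-aligned)
8..16  src  (8B, 1-aligned)
16..18  port  (2B, 1-aligned)
18..26  ttl  (8B, 1-aligned)
26..30  seq  (4B, 1-aligned)

26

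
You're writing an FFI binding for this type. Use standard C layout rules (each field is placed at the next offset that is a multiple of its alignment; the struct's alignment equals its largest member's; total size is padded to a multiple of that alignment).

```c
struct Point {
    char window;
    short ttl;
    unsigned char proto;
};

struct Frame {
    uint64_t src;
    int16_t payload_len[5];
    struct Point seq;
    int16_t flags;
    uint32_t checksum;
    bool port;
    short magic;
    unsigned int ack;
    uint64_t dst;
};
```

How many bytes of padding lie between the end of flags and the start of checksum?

Point: 0..1  window  (1B, 1-aligned); 1..2  -- padding (1B); 2..4  ttl  (2B, 2-aligned); 4..5  proto  (1B, 1-aligned); 5..6  -- tail padding (1B); sizeof = 6, alignof = 2
0..8  src  (8B, 8-aligned)
8..18  payload_len  (10B, 2-aligned)
18..24  seq  (6B, 2-aligned)
24..26  flags  (2B, 2-aligned)
26..28  -- padding (2B)
28..32  checksum  (4B, 4-aligned)

2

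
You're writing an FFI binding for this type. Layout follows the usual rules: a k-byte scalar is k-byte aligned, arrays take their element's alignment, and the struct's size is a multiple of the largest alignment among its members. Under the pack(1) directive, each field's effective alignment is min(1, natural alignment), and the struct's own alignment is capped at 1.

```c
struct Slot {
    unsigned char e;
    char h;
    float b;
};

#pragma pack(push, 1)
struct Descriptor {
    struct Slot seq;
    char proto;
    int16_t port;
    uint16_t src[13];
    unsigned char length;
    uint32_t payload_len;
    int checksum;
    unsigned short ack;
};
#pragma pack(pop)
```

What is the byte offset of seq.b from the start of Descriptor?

4

Slot: 0..1  e  (1B, 1-aligned); 1..2  h  (1B, 1-aligned); 2..4  -- padding (2B); 4..8  b  (4B, 4-aligned); sizeof = 8, alignof = 4
0..8  seq  (8B, 1-aligned)
within Slot: b at 4
0 + 4 = 4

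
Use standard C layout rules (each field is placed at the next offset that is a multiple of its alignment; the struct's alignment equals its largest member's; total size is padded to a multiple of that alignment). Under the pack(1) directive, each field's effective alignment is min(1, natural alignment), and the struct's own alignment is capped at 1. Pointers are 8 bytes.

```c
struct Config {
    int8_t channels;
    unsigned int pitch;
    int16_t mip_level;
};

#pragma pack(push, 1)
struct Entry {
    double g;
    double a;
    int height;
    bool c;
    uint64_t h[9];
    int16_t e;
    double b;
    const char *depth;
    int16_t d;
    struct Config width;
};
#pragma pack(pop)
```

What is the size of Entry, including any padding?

Config: 0..1  channels  (1B, 1-aligned); 1..4  -- padding (3B); 4..8  pitch  (4B, 4-aligned); 8..10  mip_level  (2B, 2-aligned); 10..12  -- tail padding (2B); sizeof = 12, alignof = 4
0..8  g  (8B, 1-aligned)
8..16  a  (8B, 1-aligned)
16..20  height  (4B, 1-aligned)
20..21  c  (1B, 1-aligned)
21..93  h  (72B, 1-aligned)
93..95  e  (2B, 1-aligned)
95..103  b  (8B, 1-aligned)
103..111  depth  (8B, 1-aligned)
111..113  d  (2B, 1-aligned)
113..125  width  (12B, 1-aligned)
sizeof = 125, alignof = 1

125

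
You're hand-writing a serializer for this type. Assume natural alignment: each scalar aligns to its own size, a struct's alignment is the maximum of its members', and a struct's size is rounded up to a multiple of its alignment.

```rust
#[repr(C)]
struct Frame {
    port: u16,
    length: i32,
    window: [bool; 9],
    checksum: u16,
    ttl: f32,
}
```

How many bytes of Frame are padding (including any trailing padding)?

port at 0 (size 2, align 2) → ends 2
pad 2 to align 4 for length
length at 4 (size 4, align 4) → ends 8
window at 8 (size 9, align 1) → ends 17
pad 1 to align 2 for checksum
checksum at 18 (size 2, align 2) → ends 20
ttl at 20 (size 4, align 4) → ends 24
total 24 bytes, alignment 4
data bytes 21, size 24 → padding 3

3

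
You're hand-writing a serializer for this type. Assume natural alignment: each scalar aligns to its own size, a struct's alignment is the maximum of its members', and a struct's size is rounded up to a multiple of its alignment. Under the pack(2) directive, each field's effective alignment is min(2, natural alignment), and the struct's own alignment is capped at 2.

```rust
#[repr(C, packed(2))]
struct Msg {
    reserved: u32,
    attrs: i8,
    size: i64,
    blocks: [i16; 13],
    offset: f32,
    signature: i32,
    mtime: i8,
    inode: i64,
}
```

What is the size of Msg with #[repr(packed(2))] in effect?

@0: reserved [4B, align 2] → 4
@4: attrs [1B, align 1] → 5
+1 pad (align 2)
@6: size [8B, align 2] → 14
@14: blocks [26B, align 2] → 40
@40: offset [4B, align 2] → 44
@44: signature [4B, align 2] → 48
@48: mtime [1B, align 1] → 49
+1 pad (align 2)
@50: inode [8B, align 2] → 58
size 58, align 2

58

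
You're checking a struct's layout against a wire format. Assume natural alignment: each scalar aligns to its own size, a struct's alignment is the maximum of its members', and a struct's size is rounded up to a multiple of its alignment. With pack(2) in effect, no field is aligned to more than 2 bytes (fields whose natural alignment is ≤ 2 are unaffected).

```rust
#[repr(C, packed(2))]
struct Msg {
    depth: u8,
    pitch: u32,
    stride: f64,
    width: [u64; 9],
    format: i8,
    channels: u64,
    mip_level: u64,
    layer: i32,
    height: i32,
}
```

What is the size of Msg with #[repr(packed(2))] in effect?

112

0..1  depth  (1B, 1-aligned)
1..2  -- padding (1B)
2..6  pitch  (4B, 2-aligned)
6..14  stride  (8B, 2-aligned)
14..86  width  (72B, 2-aligned)
86..87  format  (1B, 1-aligned)
87..88  -- padding (1B)
88..96  channels  (8B, 2-aligned)
96..104  mip_level  (8B, 2-aligned)
104..108  layer  (4B, 2-aligned)
108..112  height  (4B, 2-aligned)
sizeof = 112, alignof = 2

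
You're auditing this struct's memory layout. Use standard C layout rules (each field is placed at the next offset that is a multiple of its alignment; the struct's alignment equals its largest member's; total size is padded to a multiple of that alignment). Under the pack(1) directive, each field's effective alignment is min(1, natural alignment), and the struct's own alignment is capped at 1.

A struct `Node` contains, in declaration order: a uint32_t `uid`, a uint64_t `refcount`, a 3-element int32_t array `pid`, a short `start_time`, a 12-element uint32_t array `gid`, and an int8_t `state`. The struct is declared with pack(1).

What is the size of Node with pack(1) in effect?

75

0..4  uid  (4B, 1-aligned)
4..12  refcount  (8B, 1-aligned)
12..24  pid  (12B, 1-aligned)
24..26  start_time  (2B, 1-aligned)
26..74  gid  (48B, 1-aligned)
74..75  state  (1B, 1-aligned)
sizeof = 75, alignof = 1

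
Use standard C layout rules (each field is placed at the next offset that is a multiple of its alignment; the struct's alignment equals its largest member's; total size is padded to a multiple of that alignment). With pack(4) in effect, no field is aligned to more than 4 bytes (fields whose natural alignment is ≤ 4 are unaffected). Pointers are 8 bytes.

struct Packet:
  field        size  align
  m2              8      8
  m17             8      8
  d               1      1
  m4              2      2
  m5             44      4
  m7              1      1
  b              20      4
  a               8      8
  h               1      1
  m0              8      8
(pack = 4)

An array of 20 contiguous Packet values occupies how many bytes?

0..8  m2  (8B, 4-aligned)
8..16  m17  (8B, 4-aligned)
16..17  d  (1B, 1-aligned)
17..18  -- padding (1B)
18..20  m4  (2B, 2-aligned)
20..64  m5  (44B, 4-aligned)
64..65  m7  (1B, 1-aligned)
65..68  -- padding (3B)
68..88  b  (20B, 4-aligned)
88..96  a  (8B, 4-aligned)
96..97  h  (1B, 1-aligned)
97..100  -- padding (3B)
100..108  m0  (8B, 4-aligned)
sizeof = 108, alignof = 4
array of 20: 20 × 108 = 2160

2160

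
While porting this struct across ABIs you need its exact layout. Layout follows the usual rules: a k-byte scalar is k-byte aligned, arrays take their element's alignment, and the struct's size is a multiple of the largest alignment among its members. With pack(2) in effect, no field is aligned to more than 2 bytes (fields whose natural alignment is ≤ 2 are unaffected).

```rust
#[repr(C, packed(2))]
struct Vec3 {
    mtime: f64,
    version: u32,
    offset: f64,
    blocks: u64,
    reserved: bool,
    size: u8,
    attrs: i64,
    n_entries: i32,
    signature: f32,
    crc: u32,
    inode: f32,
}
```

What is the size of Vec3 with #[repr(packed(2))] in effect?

54

@0: mtime [8B, align 2] → 8
@8: version [4B, align 2] → 12
@12: offset [8B, align 2] → 20
@20: blocks [8B, align 2] → 28
@28: reserved [1B, align 1] → 29
@29: size [1B, align 1] → 30
@30: attrs [8B, align 2] → 38
@38: n_entries [4B, align 2] → 42
@42: signature [4B, align 2] → 46
@46: crc [4B, align 2] → 50
@50: inode [4B, align 2] → 54
size 54, align 2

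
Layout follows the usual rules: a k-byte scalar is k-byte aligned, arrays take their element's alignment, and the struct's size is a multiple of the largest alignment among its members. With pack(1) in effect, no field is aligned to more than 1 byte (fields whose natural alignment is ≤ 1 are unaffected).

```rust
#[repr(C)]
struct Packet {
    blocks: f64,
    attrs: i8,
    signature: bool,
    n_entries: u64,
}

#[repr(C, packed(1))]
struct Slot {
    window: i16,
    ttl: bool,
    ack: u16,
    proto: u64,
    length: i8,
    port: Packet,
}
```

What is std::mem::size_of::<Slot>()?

38

Packet: 0..8  blocks  (8B, 8-aligned); 8..9  attrs  (1B, 1-aligned); 9..10  signature  (1B, 1-aligned); 10..16  -- padding (6B); 16..24  n_entries  (8B, 8-aligned); sizeof = 24, alignof = 8
0..2  window  (2B, 1-aligned)
2..3  ttl  (1B, 1-aligned)
3..5  ack  (2B, 1-aligned)
5..13  proto  (8B, 1-aligned)
13..14  length  (1B, 1-aligned)
14..38  port  (24B, 1-aligned)
sizeof = 38, alignof = 1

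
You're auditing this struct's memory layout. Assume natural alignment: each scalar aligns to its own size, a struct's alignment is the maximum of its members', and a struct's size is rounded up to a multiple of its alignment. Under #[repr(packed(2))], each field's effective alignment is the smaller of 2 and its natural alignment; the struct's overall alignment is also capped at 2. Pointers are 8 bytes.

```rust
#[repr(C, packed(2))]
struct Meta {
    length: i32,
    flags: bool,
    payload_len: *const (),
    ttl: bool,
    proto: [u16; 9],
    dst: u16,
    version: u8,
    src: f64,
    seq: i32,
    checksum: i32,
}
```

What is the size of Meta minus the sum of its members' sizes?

3

length at 0 (size 4, align 2) → ends 4
flags at 4 (size 1, align 1) → ends 5
pad 1 to align 2 for payload_len
payload_len at 6 (size 8, align 2) → ends 14
ttl at 14 (size 1, align 1) → ends 15
pad 1 to align 2 for proto
proto at 16 (size 18, align 2) → ends 34
dst at 34 (size 2, align 2) → ends 36
version at 36 (size 1, align 1) → ends 37
pad 1 to align 2 for src
src at 38 (size 8, align 2) → ends 46
seq at 46 (size 4, align 2) → ends 50
checksum at 50 (size 4, align 2) → ends 54
total 54 bytes, alignment 2
data bytes 51, size 54 → padding 3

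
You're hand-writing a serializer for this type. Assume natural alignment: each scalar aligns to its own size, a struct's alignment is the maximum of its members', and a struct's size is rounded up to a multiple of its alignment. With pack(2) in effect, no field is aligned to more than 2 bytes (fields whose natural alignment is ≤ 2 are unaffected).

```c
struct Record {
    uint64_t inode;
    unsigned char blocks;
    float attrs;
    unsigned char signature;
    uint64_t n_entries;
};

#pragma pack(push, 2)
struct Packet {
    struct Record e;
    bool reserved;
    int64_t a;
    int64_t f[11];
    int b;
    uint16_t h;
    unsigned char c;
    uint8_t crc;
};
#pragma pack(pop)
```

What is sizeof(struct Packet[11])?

Record: inode at 0 (size 8, align 8) → ends 8; blocks at 8 (size 1, align 1) → ends 9; pad 3 to align 4 for attrs; attrs at 12 (size 4, align 4) → ends 16; signature at 16 (size 1, align 1) → ends 17; pad 7 to align 8 for n_entries; n_entries at 24 (size 8, align 8) → ends 32; total 32 bytes, alignment 8
e at 0 (size 32, align 2) → ends 32
reserved at 32 (size 1, align 1) → ends 33
pad 1 to align 2 for a
a at 34 (size 8, align 2) → ends 42
f at 42 (size 88, align 2) → ends 130
b at 130 (size 4, align 2) → ends 134
h at 134 (size 2, align 2) → ends 136
c at 136 (size 1, align 1) → ends 137
crc at 137 (size 1, align 1) → ends 138
total 138 bytes, alignment 2
array of 11: 11 × 138 = 1518

1518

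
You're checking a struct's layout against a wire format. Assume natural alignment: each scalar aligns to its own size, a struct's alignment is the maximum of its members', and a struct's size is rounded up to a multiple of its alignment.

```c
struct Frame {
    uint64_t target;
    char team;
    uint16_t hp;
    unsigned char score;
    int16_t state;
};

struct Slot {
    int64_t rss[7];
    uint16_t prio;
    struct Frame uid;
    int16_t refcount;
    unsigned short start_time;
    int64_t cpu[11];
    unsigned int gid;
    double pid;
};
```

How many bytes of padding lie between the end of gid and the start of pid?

4

Frame: 0..8  target  (8B, 8-aligned); 8..9  team  (1B, 1-aligned); 9..10  -- padding (1B); 10..12  hp  (2B, 2-aligned); 12..13  score  (1B, 1-aligned); 13..14  -- padding (1B); 14..16  state  (2B, 2-aligned); sizeof = 16, alignof = 8
0..56  rss  (56B, 8-aligned)
56..58  prio  (2B, 2-aligned)
58..64  -- padding (6B)
64..80  uid  (16B, 8-aligned)
80..82  refcount  (2B, 2-aligned)
82..84  start_time  (2B, 2-aligned)
84..88  -- padding (4B)
88..176  cpu  (88B, 8-aligned)
176..180  gid  (4B, 4-aligned)
180..184  -- padding (4B)
184..192  pid  (8B, 8-aligned)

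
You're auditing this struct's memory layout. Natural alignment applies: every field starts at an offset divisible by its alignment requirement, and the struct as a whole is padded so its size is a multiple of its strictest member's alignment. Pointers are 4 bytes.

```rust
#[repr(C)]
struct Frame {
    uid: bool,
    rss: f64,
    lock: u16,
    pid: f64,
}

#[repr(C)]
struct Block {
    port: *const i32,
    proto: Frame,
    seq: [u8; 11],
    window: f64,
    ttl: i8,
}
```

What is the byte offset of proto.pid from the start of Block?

32

Frame: uid at 0 (size 1, align 1) → ends 1; pad 7 to align 8 for rss; rss at 8 (size 8, align 8) → ends 16; lock at 16 (size 2, align 2) → ends 18; pad 6 to align 8 for pid; pid at 24 (size 8, align 8) → ends 32; total 32 bytes, alignment 8
port at 0 (size 4, align 4) → ends 4
pad 4 to align 8 for proto
proto at 8 (size 32, align 8) → ends 40
within Frame: pid at 24
8 + 24 = 32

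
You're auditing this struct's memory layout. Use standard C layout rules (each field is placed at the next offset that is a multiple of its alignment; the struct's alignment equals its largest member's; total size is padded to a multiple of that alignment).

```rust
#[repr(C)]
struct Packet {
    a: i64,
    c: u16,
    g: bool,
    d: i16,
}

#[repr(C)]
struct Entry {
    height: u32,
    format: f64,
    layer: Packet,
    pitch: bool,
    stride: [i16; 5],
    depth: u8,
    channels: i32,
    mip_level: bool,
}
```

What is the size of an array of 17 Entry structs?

952

Packet: a at 0 (size 8, align 8) → ends 8; c at 8 (size 2, align 2) → ends 10; g at 10 (size 1, align 1) → ends 11; pad 1 to align 2 for d; d at 12 (size 2, align 2) → ends 14; tail pad 2 to reach multiple of 8; total 16 bytes, alignment 8
height at 0 (size 4, align 4) → ends 4
pad 4 to align 8 for format
format at 8 (size 8, align 8) → ends 16
layer at 16 (size 16, align 8) → ends 32
pitch at 32 (size 1, align 1) → ends 33
pad 1 to align 2 for stride
stride at 34 (size 10, align 2) → ends 44
depth at 44 (size 1, align 1) → ends 45
pad 3 to align 4 for channels
channels at 48 (size 4, align 4) → ends 52
mip_level at 52 (size 1, align 1) → ends 53
tail pad 3 to reach multiple of 8
total 56 bytes, alignment 8
array of 17: 17 × 56 = 952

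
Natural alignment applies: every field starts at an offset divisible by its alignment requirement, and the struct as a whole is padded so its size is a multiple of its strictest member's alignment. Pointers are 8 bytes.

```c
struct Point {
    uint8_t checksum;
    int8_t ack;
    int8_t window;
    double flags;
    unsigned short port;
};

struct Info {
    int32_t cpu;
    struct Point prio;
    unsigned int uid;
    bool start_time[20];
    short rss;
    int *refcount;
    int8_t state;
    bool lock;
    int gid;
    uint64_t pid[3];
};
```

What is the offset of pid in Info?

Point: checksum at 0 (size 1, align 1) → ends 1; ack at 1 (size 1, align 1) → ends 2; window at 2 (size 1, align 1) → ends 3; pad 5 to align 8 for flags; flags at 8 (size 8, align 8) → ends 16; port at 16 (size 2, align 2) → ends 18; tail pad 6 to reach multiple of 8; total 24 bytes, alignment 8
cpu at 0 (size 4, align 4) → ends 4
pad 4 to align 8 for prio
prio at 8 (size 24, align 8) → ends 32
uid at 32 (size 4, align 4) → ends 36
start_time at 36 (size 20, align 1) → ends 56
rss at 56 (size 2, align 2) → ends 58
pad 6 to align 8 for refcount
refcount at 64 (size 8, align 8) → ends 72
state at 72 (size 1, align 1) → ends 73
lock at 73 (size 1, align 1) → ends 74
pad 2 to align 4 for gid
gid at 76 (size 4, align 4) → ends 80
pid at 80 (size 24, align 8) → ends 104

80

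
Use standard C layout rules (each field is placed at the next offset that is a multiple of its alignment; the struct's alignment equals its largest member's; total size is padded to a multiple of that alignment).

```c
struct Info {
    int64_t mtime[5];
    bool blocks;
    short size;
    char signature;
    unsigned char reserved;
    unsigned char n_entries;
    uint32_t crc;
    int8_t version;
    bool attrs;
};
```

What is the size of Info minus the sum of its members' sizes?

@0: mtime [40B, align 8] → 40
@40: blocks [1B, align 1] → 41
+1 pad (align 2)
@42: size [2B, align 2] → 44
@44: signature [1B, align 1] → 45
@45: reserved [1B, align 1] → 46
@46: n_entries [1B, align 1] → 47
+1 pad (align 4)
@48: crc [4B, align 4] → 52
@52: version [1B, align 1] → 53
@53: attrs [1B, align 1] → 54
+2 tail pad (align 8)
size 56, align 8
data bytes 52, size 56 → padding 4

4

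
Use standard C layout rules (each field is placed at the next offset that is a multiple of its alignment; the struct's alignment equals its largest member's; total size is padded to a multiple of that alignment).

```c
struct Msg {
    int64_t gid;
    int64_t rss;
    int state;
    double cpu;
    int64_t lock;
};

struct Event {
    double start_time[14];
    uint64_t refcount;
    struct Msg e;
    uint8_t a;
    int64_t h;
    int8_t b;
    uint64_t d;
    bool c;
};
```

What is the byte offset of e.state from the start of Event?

Msg: gid at 0 (size 8, align 8) → ends 8; rss at 8 (size 8, align 8) → ends 16; state at 16 (size 4, align 4) → ends 20; pad 4 to align 8 for cpu; cpu at 24 (size 8, align 8) → ends 32; lock at 32 (size 8, align 8) → ends 40; total 40 bytes, alignment 8
start_time at 0 (size 112, align 8) → ends 112
refcount at 112 (size 8, align 8) → ends 120
e at 120 (size 40, align 8) → ends 160
within Msg: state at 16
120 + 16 = 136

136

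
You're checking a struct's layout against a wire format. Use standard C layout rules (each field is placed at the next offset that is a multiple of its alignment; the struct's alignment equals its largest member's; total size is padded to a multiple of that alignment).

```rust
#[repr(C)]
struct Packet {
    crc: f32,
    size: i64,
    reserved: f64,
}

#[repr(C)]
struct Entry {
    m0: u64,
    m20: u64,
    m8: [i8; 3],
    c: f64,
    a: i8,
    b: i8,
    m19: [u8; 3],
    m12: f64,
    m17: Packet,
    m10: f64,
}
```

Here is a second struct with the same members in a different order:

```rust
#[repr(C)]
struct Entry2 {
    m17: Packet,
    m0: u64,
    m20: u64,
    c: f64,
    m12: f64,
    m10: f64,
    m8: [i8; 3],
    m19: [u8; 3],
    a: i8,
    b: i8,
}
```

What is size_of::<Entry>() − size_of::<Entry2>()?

Packet: crc at 0 (size 4, align 4) → ends 4; pad 4 to align 8 for size; size at 8 (size 8, align 8) → ends 16; reserved at 16 (size 8, align 8) → ends 24; total 24 bytes, alignment 8
m0 at 0 (size 8, align 8) → ends 8
m20 at 8 (size 8, align 8) → ends 16
m8 at 16 (size 3, align 1) → ends 19
pad 5 to align 8 for c
c at 24 (size 8, align 8) → ends 32
a at 32 (size 1, align 1) → ends 33
b at 33 (size 1, align 1) → ends 34
m19 at 34 (size 3, align 1) → ends 37
pad 3 to align 8 for m12
m12 at 40 (size 8, align 8) → ends 48
m17 at 48 (size 24, align 8) → ends 72
m10 at 72 (size 8, align 8) → ends 80
total 80 bytes, alignment 8
— Entry2 —
m17 at 0 (size 24, align 8) → ends 24
m0 at 24 (size 8, align 8) → ends 32
m20 at 32 (size 8, align 8) → ends 40
c at 40 (size 8, align 8) → ends 48
m12 at 48 (size 8, align 8) → ends 56
m10 at 56 (size 8, align 8) → ends 64
m8 at 64 (size 3, align 1) → ends 67
m19 at 67 (size 3, align 1) → ends 70
a at 70 (size 1, align 1) → ends 71
b at 71 (size 1, align 1) → ends 72
total 72 bytes, alignment 8
80 − 72 = 8

8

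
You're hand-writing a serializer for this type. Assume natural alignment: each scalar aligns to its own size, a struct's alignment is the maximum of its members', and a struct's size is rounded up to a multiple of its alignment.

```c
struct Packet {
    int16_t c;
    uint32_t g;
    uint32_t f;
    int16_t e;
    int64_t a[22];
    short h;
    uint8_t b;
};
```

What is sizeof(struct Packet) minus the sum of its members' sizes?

9

0..2  c  (2B, 2-aligned)
2..4  -- padding (2B)
4..8  g  (4B, 4-aligned)
8..12  f  (4B, 4-aligned)
12..14  e  (2B, 2-aligned)
14..16  -- padding (2B)
16..192  a  (176B, 8-aligned)
192..194  h  (2B, 2-aligned)
194..195  b  (1B, 1-aligned)
195..200  -- tail padding (5B)
sizeof = 200, alignof = 8
data bytes 191, size 200 → padding 9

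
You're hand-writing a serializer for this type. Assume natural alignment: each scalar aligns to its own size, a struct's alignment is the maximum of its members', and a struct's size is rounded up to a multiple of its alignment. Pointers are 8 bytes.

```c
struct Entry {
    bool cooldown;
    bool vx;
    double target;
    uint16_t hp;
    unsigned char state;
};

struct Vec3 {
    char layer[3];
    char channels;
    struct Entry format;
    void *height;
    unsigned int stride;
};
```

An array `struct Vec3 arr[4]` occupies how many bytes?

Entry: 0..1  cooldown  (1B, 1-aligned); 1..2  vx  (1B, 1-aligned); 2..8  -- padding (6B); 8..16  target  (8B, 8-aligned); 16..18  hp  (2B, 2-aligned); 18..19  state  (1B, 1-aligned); 19..24  -- tail padding (5B); sizeof = 24, alignof = 8
0..3  layer  (3B, 1-aligned)
3..4  channels  (1B, 1-aligned)
4..8  -- padding (4B)
8..32  format  (24B, 8-aligned)
32..40  height  (8B, 8-aligned)
40..44  stride  (4B, 4-aligned)
44..48  -- tail padding (4B)
sizeof = 48, alignof = 8
array of 4: 4 × 48 = 192

192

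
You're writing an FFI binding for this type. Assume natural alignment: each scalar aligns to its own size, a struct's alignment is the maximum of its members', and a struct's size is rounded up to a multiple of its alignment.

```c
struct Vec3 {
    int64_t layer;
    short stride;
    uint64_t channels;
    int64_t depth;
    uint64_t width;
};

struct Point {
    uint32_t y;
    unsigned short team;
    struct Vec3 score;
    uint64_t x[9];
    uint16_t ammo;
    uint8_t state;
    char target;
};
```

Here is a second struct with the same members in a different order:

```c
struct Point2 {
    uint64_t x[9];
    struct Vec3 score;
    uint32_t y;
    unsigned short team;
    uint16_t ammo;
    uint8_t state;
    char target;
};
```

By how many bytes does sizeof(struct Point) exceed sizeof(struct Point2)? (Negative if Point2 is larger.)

0

Vec3: layer at 0 (size 8, align 8) → ends 8; stride at 8 (size 2, align 2) → ends 10; pad 6 to align 8 for channels; channels at 16 (size 8, align 8) → ends 24; depth at 24 (size 8, align 8) → ends 32; width at 32 (size 8, align 8) → ends 40; total 40 bytes, alignment 8
y at 0 (size 4, align 4) → ends 4
team at 4 (size 2, align 2) → ends 6
pad 2 to align 8 for score
score at 8 (size 40, align 8) → ends 48
x at 48 (size 72, align 8) → ends 120
ammo at 120 (size 2, align 2) → ends 122
state at 122 (size 1, align 1) → ends 123
target at 123 (size 1, align 1) → ends 124
tail pad 4 to reach multiple of 8
total 128 bytes, alignment 8
— Point2 —
x at 0 (size 72, align 8) → ends 72
score at 72 (size 40, align 8) → ends 112
y at 112 (size 4, align 4) → ends 116
team at 116 (size 2, align 2) → ends 118
ammo at 118 (size 2, align 2) → ends 120
state at 120 (size 1, align 1) → ends 121
target at 121 (size 1, align 1) → ends 122
tail pad 6 to reach multiple of 8
total 128 bytes, alignment 8
128 − 128 = 0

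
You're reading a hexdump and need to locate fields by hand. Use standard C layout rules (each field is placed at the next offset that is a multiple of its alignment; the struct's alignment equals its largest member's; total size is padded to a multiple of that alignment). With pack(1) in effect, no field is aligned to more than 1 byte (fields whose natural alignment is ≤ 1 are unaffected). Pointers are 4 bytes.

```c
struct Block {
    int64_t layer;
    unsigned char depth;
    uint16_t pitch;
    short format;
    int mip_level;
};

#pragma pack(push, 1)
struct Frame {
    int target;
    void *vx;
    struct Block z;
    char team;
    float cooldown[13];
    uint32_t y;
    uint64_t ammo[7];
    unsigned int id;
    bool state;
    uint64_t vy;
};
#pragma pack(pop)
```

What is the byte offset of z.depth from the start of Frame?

16

Block: layer at 0 (size 8, align 8) → ends 8; depth at 8 (size 1, align 1) → ends 9; pad 1 to align 2 for pitch; pitch at 10 (size 2, align 2) → ends 12; format at 12 (size 2, align 2) → ends 14; pad 2 to align 4 for mip_level; mip_level at 16 (size 4, align 4) → ends 20; tail pad 4 to reach multiple of 8; total 24 bytes, alignment 8
target at 0 (size 4, align 1) → ends 4
vx at 4 (size 4, align 1) → ends 8
z at 8 (size 24, align 1) → ends 32
within Block: depth at 8
8 + 8 = 16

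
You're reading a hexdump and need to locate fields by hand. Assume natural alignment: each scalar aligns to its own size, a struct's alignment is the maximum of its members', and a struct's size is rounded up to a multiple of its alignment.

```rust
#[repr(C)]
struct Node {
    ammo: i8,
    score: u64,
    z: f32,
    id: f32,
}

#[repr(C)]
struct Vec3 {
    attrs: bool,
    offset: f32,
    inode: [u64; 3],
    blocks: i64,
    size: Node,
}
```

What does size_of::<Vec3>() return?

Node: ammo at 0 (size 1, align 1) → ends 1; pad 7 to align 8 for score; score at 8 (size 8, align 8) → ends 16; z at 16 (size 4, align 4) → ends 20; id at 20 (size 4, align 4) → ends 24; total 24 bytes, alignment 8
attrs at 0 (size 1, align 1) → ends 1
pad 3 to align 4 for offset
offset at 4 (size 4, align 4) → ends 8
inode at 8 (size 24, align 8) → ends 32
blocks at 32 (size 8, align 8) → ends 40
size at 40 (size 24, align 8) → ends 64
total 64 bytes, alignment 8

64 bytes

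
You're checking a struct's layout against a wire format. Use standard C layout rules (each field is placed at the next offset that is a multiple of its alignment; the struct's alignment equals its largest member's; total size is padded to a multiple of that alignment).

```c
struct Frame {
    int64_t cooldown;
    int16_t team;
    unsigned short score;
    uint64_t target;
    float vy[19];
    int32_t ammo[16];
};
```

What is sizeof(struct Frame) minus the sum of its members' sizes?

8

cooldown at 0 (size 8, align 8) → ends 8
team at 8 (size 2, align 2) → ends 10
score at 10 (size 2, align 2) → ends 12
pad 4 to align 8 for target
target at 16 (size 8, align 8) → ends 24
vy at 24 (size 76, align 4) → ends 100
ammo at 100 (size 64, align 4) → ends 164
tail pad 4 to reach multiple of 8
total 168 bytes, alignment 8
data bytes 160, size 168 → padding 8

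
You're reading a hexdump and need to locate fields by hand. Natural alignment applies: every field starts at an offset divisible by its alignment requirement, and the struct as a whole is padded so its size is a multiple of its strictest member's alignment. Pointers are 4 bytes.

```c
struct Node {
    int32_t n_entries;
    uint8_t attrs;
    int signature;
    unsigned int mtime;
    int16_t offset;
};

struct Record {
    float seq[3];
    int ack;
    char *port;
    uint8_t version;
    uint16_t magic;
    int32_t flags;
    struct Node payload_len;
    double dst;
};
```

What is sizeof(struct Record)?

56 bytes

Node: n_entries at 0 (size 4, align 4) → ends 4; attrs at 4 (size 1, align 1) → ends 5; pad 3 to align 4 for signature; signature at 8 (size 4, align 4) → ends 12; mtime at 12 (size 4, align 4) → ends 16; offset at 16 (size 2, align 2) → ends 18; tail pad 2 to reach multiple of 4; total 20 bytes, alignment 4
seq at 0 (size 12, align 4) → ends 12
ack at 12 (size 4, align 4) → ends 16
port at 16 (size 4, align 4) → ends 20
version at 20 (size 1, align 1) → ends 21
pad 1 to align 2 for magic
magic at 22 (size 2, align 2) → ends 24
flags at 24 (size 4, align 4) → ends 28
payload_len at 28 (size 20, align 4) → ends 48
dst at 48 (size 8, align 8) → ends 56
total 56 bytes, alignment 8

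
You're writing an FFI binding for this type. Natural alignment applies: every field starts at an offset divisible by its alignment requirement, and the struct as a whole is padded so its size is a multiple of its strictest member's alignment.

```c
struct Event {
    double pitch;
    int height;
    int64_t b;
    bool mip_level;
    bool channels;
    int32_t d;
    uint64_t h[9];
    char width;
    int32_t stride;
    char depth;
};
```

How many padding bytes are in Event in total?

@0: pitch [8B, align 8] → 8
@8: height [4B, align 4] → 12
+4 pad (align 8)
@16: b [8B, align 8] → 24
@24: mip_level [1B, align 1] → 25
@25: channels [1B, align 1] → 26
+2 pad (align 4)
@28: d [4B, align 4] → 32
@32: h [72B, align 8] → 104
@104: width [1B, align 1] → 105
+3 pad (align 4)
@108: stride [4B, align 4] → 112
@112: depth [1B, align 1] → 113
+7 tail pad (align 8)
size 120, align 8
data bytes 104, size 120 → padding 16

16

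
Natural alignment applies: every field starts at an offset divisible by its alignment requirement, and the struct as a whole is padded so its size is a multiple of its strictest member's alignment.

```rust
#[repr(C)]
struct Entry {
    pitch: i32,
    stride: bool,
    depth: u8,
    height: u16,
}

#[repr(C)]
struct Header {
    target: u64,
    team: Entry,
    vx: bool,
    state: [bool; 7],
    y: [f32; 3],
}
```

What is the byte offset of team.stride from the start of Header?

12

Entry: pitch at 0 (size 4, align 4) → ends 4; stride at 4 (size 1, align 1) → ends 5; depth at 5 (size 1, align 1) → ends 6; height at 6 (size 2, align 2) → ends 8; total 8 bytes, alignment 4
target at 0 (size 8, align 8) → ends 8
team at 8 (size 8, align 4) → ends 16
within Entry: stride at 4
8 + 4 = 12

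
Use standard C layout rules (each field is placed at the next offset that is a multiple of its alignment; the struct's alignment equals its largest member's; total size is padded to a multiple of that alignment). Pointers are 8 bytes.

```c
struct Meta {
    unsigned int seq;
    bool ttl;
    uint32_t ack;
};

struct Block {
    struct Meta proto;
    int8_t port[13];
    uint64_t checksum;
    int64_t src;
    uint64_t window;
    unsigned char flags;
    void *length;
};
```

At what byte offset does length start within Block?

64

Meta: seq at 0 (size 4, align 4) → ends 4; ttl at 4 (size 1, align 1) → ends 5; pad 3 to align 4 for ack; ack at 8 (size 4, align 4) → ends 12; total 12 bytes, alignment 4
proto at 0 (size 12, align 4) → ends 12
port at 12 (size 13, align 1) → ends 25
pad 7 to align 8 for checksum
checksum at 32 (size 8, align 8) → ends 40
src at 40 (size 8, align 8) → ends 48
window at 48 (size 8, align 8) → ends 56
flags at 56 (size 1, align 1) → ends 57
pad 7 to align 8 for length
length at 64 (size 8, align 8) → ends 72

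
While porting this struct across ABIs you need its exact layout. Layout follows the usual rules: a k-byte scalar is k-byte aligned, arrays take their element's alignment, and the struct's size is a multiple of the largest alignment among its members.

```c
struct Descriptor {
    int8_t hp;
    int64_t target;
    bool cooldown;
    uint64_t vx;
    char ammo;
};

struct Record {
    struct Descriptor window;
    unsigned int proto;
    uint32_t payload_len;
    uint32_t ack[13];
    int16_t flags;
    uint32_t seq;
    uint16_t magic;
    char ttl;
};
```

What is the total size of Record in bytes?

Descriptor: hp at 0 (size 1, align 1) → ends 1; pad 7 to align 8 for target; target at 8 (size 8, align 8) → ends 16; cooldown at 16 (size 1, align 1) → ends 17; pad 7 to align 8 for vx; vx at 24 (size 8, align 8) → ends 32; ammo at 32 (size 1, align 1) → ends 33; tail pad 7 to reach multiple of 8; total 40 bytes, alignment 8
window at 0 (size 40, align 8) → ends 40
proto at 40 (size 4, align 4) → ends 44
payload_len at 44 (size 4, align 4) → ends 48
ack at 48 (size 52, align 4) → ends 100
flags at 100 (size 2, align 2) → ends 102
pad 2 to align 4 for seq
seq at 104 (size 4, align 4) → ends 108
magic at 108 (size 2, align 2) → ends 110
ttl at 110 (size 1, align 1) → ends 111
tail pad 1 to reach multiple of 8
total 112 bytes, alignment 8

112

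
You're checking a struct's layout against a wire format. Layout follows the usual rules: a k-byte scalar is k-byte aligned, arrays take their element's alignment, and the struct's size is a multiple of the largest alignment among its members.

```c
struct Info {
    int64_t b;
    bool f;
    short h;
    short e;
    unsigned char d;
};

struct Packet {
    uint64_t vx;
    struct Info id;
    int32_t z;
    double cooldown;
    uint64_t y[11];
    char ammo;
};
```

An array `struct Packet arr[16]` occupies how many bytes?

Info: 0..8  b  (8B, 8-aligned); 8..9  f  (1B, 1-aligned); 9..10  -- padding (1B); 10..12  h  (2B, 2-aligned); 12..14  e  (2B, 2-aligned); 14..15  d  (1B, 1-aligned); 15..16  -- tail padding (1B); sizeof = 16, alignof = 8
0..8  vx  (8B, 8-aligned)
8..24  id  (16B, 8-aligned)
24..28  z  (4B, 4-aligned)
28..32  -- padding (4B)
32..40  cooldown  (8B, 8-aligned)
40..128  y  (88B, 8-aligned)
128..129  ammo  (1B, 1-aligned)
129..136  -- tail padding (7B)
sizeof = 136, alignof = 8
array of 16: 16 × 136 = 2176

2176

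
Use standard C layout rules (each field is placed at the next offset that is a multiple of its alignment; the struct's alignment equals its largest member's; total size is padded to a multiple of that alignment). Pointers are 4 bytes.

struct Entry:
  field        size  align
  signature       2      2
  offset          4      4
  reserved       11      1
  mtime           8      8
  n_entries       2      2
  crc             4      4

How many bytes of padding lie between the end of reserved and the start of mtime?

5

signature at 0 (size 2, align 2) → ends 2
pad 2 to align 4 for offset
offset at 4 (size 4, align 4) → ends 8
reserved at 8 (size 11, align 1) → ends 19
pad 5 to align 8 for mtime
mtime at 24 (size 8, align 8) → ends 32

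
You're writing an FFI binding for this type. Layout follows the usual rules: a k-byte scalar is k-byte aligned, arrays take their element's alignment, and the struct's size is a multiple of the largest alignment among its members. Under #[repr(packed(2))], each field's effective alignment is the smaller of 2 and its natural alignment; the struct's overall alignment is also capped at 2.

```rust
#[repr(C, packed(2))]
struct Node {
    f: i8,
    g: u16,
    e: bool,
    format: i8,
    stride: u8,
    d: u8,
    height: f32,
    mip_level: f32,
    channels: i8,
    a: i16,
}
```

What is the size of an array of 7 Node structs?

@0: f [1B, align 1] → 1
+1 pad (align 2)
@2: g [2B, align 2] → 4
@4: e [1B, align 1] → 5
@5: format [1B, align 1] → 6
@6: stride [1B, align 1] → 7
@7: d [1B, align 1] → 8
@8: height [4B, align 2] → 12
@12: mip_level [4B, align 2] → 16
@16: channels [1B, align 1] → 17
+1 pad (align 2)
@18: a [2B, align 2] → 20
size 20, align 2
array of 7: 7 × 20 = 140

140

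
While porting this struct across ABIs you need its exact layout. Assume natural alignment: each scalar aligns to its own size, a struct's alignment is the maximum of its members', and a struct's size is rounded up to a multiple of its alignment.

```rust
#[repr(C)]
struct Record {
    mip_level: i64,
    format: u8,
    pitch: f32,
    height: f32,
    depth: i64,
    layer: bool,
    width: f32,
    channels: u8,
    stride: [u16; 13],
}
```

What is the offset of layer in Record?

32

mip_level at 0 (size 8, align 8) → ends 8
format at 8 (size 1, align 1) → ends 9
pad 3 to align 4 for pitch
pitch at 12 (size 4, align 4) → ends 16
height at 16 (size 4, align 4) → ends 20
pad 4 to align 8 for depth
depth at 24 (size 8, align 8) → ends 32
layer at 32 (size 1, align 1) → ends 33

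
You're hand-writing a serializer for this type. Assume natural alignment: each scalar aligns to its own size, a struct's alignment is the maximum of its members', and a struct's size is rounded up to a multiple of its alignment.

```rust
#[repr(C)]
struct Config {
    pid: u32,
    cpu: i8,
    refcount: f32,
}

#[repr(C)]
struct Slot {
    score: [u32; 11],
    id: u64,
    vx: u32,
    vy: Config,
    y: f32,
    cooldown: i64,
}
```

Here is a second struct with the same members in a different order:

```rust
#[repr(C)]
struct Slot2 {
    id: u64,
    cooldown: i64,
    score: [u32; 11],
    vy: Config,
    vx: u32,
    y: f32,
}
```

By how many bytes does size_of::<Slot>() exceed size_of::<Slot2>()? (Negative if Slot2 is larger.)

8

Config: @0: pid [4B, align 4] → 4; @4: cpu [1B, align 1] → 5; +3 pad (align 4); @8: refcount [4B, align 4] → 12; size 12, align 4
@0: score [44B, align 4] → 44
+4 pad (align 8)
@48: id [8B, align 8] → 56
@56: vx [4B, align 4] → 60
@60: vy [12B, align 4] → 72
@72: y [4B, align 4] → 76
+4 pad (align 8)
@80: cooldown [8B, align 8] → 88
size 88, align 8
— Slot2 —
@0: id [8B, align 8] → 8
@8: cooldown [8B, align 8] → 16
@16: score [44B, align 4] → 60
@60: vy [12B, align 4] → 72
@72: vx [4B, align 4] → 76
@76: y [4B, align 4] → 80
size 80, align 8
88 − 80 = 8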